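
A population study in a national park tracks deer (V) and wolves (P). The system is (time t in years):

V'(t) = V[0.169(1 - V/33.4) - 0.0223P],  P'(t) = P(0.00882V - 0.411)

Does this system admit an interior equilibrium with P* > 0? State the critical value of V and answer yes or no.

The predator equation gives dP/dt > 0 only when V > 0.411/0.00882 = 46.6.
Without the predator, V → K = 33.4. Since 33.4 < 46.6, the predator cannot invade.

Threshold V = 46.6; K < 46.6, so no, the predator goes extinct.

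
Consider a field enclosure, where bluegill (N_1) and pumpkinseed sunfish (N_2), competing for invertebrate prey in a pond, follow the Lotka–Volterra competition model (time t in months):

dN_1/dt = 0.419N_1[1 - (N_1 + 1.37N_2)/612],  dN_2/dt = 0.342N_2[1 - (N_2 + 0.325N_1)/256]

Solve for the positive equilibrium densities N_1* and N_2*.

N_1* ≈ 471, N_2* ≈ 103

Setting both brackets to zero gives the nullclines N_1 + 1.37N_2 = 612 and 0.325N_1 + N_2 = 256.
Substituting N_2 = 256 - 0.325N_1 into the first: N_1(1 - 1.37·0.325) = 612 - 1.37·256.
So N_1* = 261/0.555 = 471, and then N_2* = 256 - 0.325·471 = 103.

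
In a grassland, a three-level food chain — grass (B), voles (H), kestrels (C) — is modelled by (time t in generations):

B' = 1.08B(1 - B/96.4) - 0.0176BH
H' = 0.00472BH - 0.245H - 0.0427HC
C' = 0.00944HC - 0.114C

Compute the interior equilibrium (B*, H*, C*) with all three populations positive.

B* ≈ 77.4, H* ≈ 12.1, C* ≈ 2.82

From dC/dt = 0: 0.00944H* = 0.114, so H* = 12.1.
From dB/dt = 0: 1.08(1 - B*/96.4) = 0.0176·12.1, giving B* = 96.4·(1 - 0.197) = 77.4.
From dH/dt = 0: 0.00472·77.4 - 0.245 = 0.0427C*, so C* = 0.12/0.0427 = 2.82.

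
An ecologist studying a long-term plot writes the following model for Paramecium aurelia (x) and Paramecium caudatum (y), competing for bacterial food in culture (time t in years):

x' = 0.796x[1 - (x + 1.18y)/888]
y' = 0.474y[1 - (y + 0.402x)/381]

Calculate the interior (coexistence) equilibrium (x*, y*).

Setting both brackets to zero gives the nullclines x + 1.18y = 888 and 0.402x + y = 381.
Substituting y = 381 - 0.402x into the first: x(1 - 1.18·0.402) = 888 - 1.18·381.
So x* = 438/0.526 = 834, and then y* = 381 - 0.402·834 = 45.7.

x* ≈ 834, y* ≈ 45.7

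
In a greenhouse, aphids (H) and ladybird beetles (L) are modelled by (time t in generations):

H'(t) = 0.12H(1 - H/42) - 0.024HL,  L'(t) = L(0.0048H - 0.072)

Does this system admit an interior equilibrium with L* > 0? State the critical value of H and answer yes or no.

The predator equation gives dL/dt > 0 only when H > 0.072/0.0048 = 15.
Without the predator, H → K = 42. Since 42 > 15, the predator can invade and persist.

Threshold H = 15; K > 15, so yes, the predator persists.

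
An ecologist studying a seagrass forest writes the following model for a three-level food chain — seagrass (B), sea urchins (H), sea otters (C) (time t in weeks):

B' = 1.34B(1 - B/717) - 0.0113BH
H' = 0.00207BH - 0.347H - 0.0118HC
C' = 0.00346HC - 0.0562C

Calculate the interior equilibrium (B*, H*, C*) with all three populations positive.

B* ≈ 619, H* ≈ 16.2, C* ≈ 79.1

From dC/dt = 0: 0.00346H* = 0.0562, so H* = 16.2.
From dB/dt = 0: 1.34(1 - B*/717) = 0.0113·16.2, giving B* = 717·(1 - 0.137) = 619.
From dH/dt = 0: 0.00207·619 - 0.347 = 0.0118C*, so C* = 0.934/0.0118 = 79.1.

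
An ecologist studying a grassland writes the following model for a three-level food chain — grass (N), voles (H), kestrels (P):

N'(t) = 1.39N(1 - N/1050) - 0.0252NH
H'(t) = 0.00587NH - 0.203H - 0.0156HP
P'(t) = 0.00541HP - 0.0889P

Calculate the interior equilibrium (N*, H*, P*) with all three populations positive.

From dP/dt = 0: 0.00541H* = 0.0889, so H* = 16.4.
From dN/dt = 0: 1.39(1 - N*/1050) = 0.0252·16.4, giving N* = 1050·(1 - 0.298) = 737.
From dH/dt = 0: 0.00587·737 - 0.203 = 0.0156P*, so P* = 4.12/0.0156 = 264.

N* ≈ 737, H* ≈ 16.4, P* ≈ 264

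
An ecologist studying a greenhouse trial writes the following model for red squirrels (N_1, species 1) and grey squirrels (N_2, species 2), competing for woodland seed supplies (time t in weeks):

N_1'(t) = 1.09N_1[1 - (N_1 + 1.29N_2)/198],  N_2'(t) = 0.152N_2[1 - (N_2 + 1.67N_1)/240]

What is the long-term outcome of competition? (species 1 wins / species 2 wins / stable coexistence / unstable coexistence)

Compare the nullcline intercepts: K1/α12 = 198/1.29 = 153 < K2 = 240; K2/α21 = 240/1.67 = 144 < K1 = 198.
Since both are reversed, neither can invade when rare; the interior point is a saddle.

unstable coexistence (outcome depends on initial conditions)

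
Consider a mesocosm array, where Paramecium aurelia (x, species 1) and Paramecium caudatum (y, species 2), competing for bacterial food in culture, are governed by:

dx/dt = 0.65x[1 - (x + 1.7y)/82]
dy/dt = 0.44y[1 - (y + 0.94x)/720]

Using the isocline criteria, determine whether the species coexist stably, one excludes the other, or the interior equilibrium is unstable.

Compare the nullcline intercepts: K1/α12 = 82/1.7 = 48.2 < K2 = 720; K2/α21 = 720/0.94 = 766 > K1 = 82.
Since the inequalities point opposite ways, species 2 can invade but species 1 cannot.

species 2 excludes species 1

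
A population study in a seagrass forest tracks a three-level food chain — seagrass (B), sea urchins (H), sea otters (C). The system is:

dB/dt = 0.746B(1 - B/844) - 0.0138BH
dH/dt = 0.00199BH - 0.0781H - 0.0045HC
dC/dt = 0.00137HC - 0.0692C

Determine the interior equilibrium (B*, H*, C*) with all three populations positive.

From dC/dt = 0: 0.00137H* = 0.0692, so H* = 50.5.
From dB/dt = 0: 0.746(1 - B*/844) = 0.0138·50.5, giving B* = 844·(1 - 0.934) = 55.4.
From dH/dt = 0: 0.00199·55.4 - 0.0781 = 0.0045C*, so C* = 0.0321/0.0045 = 7.13.

B* ≈ 55.4, H* ≈ 50.5, C* ≈ 7.13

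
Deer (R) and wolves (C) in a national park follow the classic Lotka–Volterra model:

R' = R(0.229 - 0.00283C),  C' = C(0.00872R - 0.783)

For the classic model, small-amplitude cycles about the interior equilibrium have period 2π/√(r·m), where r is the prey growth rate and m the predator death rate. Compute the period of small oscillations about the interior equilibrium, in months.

T ≈ 14.8 months

Here r = 0.229 and m = 0.783, so r·m = 0.179.
ω = √0.179 = 0.423 per month, hence T = 2π/ω ≈ 14.8 months.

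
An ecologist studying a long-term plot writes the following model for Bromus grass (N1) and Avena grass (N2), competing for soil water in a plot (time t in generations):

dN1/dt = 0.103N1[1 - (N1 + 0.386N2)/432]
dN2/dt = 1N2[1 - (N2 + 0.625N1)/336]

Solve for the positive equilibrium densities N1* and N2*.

N1* ≈ 398, N2* ≈ 87

Setting both brackets to zero gives the nullclines N1 + 0.386N2 = 432 and 0.625N1 + N2 = 336.
Substituting N2 = 336 - 0.625N1 into the first: N1(1 - 0.386·0.625) = 432 - 0.386·336.
So N1* = 302/0.759 = 398, and then N2* = 336 - 0.625·398 = 87.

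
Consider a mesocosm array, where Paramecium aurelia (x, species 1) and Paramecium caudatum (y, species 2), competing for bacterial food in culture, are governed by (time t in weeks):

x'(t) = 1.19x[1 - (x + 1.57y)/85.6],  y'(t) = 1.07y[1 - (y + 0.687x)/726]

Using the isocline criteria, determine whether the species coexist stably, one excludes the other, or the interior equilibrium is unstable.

Compare the nullcline intercepts: K1/α12 = 85.6/1.57 = 54.5 < K2 = 726; K2/α21 = 726/0.687 = 1060 > K1 = 85.6.
Since the inequalities point opposite ways, species 2 can invade but species 1 cannot.

species 2 excludes species 1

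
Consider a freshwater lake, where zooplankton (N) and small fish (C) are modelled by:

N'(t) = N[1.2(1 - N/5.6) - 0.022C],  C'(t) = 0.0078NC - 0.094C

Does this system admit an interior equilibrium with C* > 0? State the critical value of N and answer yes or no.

Threshold N = 12.1; K < 12.1, so no, the predator goes extinct.

The predator equation gives dC/dt > 0 only when N > 0.094/0.0078 = 12.1.
Without the predator, N → K = 5.6. Since 5.6 < 12.1, the predator cannot invade.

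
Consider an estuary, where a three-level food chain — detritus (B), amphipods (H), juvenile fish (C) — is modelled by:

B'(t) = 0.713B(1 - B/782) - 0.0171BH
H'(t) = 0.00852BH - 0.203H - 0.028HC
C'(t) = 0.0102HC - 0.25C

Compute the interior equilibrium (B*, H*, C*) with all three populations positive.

From dC/dt = 0: 0.0102H* = 0.25, so H* = 24.5.
From dB/dt = 0: 0.713(1 - B*/782) = 0.0171·24.5, giving B* = 782·(1 - 0.588) = 322.
From dH/dt = 0: 0.00852·322 - 0.203 = 0.028C*, so C* = 2.54/0.028 = 90.8.

B* ≈ 322, H* ≈ 24.5, C* ≈ 90.8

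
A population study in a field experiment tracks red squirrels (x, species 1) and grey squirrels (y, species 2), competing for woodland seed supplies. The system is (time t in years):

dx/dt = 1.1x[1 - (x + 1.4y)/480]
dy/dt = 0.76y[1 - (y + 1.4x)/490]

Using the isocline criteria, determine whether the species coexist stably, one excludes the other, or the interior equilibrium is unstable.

unstable coexistence (outcome depends on initial conditions)

Compare the nullcline intercepts: K1/α12 = 480/1.4 = 343 < K2 = 490; K2/α21 = 490/1.4 = 350 < K1 = 480.
Since both are reversed, neither can invade when rare; the interior point is a saddle.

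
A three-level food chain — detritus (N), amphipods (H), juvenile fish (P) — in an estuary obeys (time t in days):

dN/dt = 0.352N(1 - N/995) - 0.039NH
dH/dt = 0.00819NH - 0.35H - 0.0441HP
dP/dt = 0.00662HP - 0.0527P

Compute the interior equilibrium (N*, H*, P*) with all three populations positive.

N* ≈ 117, H* ≈ 7.96, P* ≈ 13.9

From dP/dt = 0: 0.00662H* = 0.0527, so H* = 7.96.
From dN/dt = 0: 0.352(1 - N*/995) = 0.039·7.96, giving N* = 995·(1 - 0.882) = 117.
From dH/dt = 0: 0.00819·117 - 0.35 = 0.0441P*, so P* = 0.611/0.0441 = 13.9.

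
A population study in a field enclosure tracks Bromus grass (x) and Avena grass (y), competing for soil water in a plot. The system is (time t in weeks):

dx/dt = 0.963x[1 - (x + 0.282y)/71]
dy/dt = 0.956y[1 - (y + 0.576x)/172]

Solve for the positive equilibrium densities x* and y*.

Setting both brackets to zero gives the nullclines x + 0.282y = 71 and 0.576x + y = 172.
Substituting y = 172 - 0.576x into the first: x(1 - 0.282·0.576) = 71 - 0.282·172.
So x* = 22.5/0.838 = 26.9, and then y* = 172 - 0.576·26.9 = 157.

x* ≈ 26.9, y* ≈ 157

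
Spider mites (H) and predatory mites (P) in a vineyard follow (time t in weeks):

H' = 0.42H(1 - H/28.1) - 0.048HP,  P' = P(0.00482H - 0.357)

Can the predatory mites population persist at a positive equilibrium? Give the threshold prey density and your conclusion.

The predator equation gives dP/dt > 0 only when H > 0.357/0.00482 = 74.1.
Without the predator, H → K = 28.1. Since 28.1 < 74.1, the predator cannot invade.

Threshold H = 74.1; K < 74.1, so no, the predator goes extinct.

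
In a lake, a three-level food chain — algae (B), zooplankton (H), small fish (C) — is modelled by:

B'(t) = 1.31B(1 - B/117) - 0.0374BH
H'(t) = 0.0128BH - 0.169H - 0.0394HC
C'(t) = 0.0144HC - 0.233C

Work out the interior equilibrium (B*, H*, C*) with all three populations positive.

B* ≈ 63, H* ≈ 16.2, C* ≈ 16.2

From dC/dt = 0: 0.0144H* = 0.233, so H* = 16.2.
From dB/dt = 0: 1.31(1 - B*/117) = 0.0374·16.2, giving B* = 117·(1 - 0.462) = 63.
From dH/dt = 0: 0.0128·63 - 0.169 = 0.0394C*, so C* = 0.637/0.0394 = 16.2.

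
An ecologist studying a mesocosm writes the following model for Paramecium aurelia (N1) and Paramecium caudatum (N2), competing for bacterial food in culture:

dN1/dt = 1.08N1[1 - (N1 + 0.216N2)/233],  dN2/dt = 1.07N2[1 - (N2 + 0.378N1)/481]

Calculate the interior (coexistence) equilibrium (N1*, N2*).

Setting both brackets to zero gives the nullclines N1 + 0.216N2 = 233 and 0.378N1 + N2 = 481.
Substituting N2 = 481 - 0.378N1 into the first: N1(1 - 0.216·0.378) = 233 - 0.216·481.
So N1* = 129/0.918 = 141, and then N2* = 481 - 0.378·141 = 428.

N1* ≈ 141, N2* ≈ 428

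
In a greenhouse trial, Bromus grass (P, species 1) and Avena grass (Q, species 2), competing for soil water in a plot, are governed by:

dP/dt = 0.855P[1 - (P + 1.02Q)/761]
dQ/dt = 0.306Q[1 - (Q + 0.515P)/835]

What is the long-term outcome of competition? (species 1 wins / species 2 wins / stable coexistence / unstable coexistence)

Compare the nullcline intercepts: K1/α12 = 761/1.02 = 746 < K2 = 835; K2/α21 = 835/0.515 = 1620 > K1 = 761.
Since the inequalities point opposite ways, species 2 can invade but species 1 cannot.

species 2 excludes species 1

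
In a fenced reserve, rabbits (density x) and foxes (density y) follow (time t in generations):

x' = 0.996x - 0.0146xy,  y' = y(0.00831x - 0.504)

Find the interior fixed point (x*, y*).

Set dy/dt = 0 with y > 0: 0.00831x - 0.504 = 0, so x* = 0.504/0.00831 = 60.6.
Set dx/dt = 0 with x > 0: 0.996 - 0.0146y = 0, so y* = 0.996/0.0146 = 68.2.

x* ≈ 60.6, y* ≈ 68.2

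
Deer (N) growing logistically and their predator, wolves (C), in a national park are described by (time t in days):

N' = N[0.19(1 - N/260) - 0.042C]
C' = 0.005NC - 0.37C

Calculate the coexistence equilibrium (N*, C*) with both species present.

From dC/dt = 0 with C > 0: 0.005N* = 0.37, so N* = 74.
Substitute into dN/dt = 0: 0.19(1 - 74/260) = 0.042C*.
The bracket is 0.715, giving C* = 0.136/0.042 = 3.24.

N* ≈ 74, C* ≈ 3.24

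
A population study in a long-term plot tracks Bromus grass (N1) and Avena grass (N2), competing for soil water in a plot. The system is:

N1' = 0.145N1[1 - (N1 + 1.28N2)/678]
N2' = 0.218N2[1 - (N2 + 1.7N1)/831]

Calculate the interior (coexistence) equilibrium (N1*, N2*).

N1* ≈ 328, N2* ≈ 273

Setting both brackets to zero gives the nullclines N1 + 1.28N2 = 678 and 1.7N1 + N2 = 831.
Substituting N2 = 831 - 1.7N1 into the first: N1(1 - 1.28·1.7) = 678 - 1.28·831.
So N1* = -386/-1.18 = 328, and then N2* = 831 - 1.7·328 = 273.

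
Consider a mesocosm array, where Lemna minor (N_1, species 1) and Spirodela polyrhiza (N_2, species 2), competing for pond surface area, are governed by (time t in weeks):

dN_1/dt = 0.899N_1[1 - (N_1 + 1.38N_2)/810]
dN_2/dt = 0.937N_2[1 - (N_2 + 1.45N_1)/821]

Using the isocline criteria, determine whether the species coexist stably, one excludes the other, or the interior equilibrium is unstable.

unstable coexistence (outcome depends on initial conditions)

Compare the nullcline intercepts: K1/α12 = 810/1.38 = 587 < K2 = 821; K2/α21 = 821/1.45 = 566 < K1 = 810.
Since both are reversed, neither can invade when rare; the interior point is a saddle.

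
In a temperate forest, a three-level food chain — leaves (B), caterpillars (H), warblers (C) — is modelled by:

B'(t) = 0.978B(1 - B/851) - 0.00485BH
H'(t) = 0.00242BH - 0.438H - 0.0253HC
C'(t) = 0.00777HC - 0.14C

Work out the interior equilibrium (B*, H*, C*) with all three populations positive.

From dC/dt = 0: 0.00777H* = 0.14, so H* = 18.
From dB/dt = 0: 0.978(1 - B*/851) = 0.00485·18, giving B* = 851·(1 - 0.0894) = 775.
From dH/dt = 0: 0.00242·775 - 0.438 = 0.0253C*, so C* = 1.44/0.0253 = 56.8.

B* ≈ 775, H* ≈ 18, C* ≈ 56.8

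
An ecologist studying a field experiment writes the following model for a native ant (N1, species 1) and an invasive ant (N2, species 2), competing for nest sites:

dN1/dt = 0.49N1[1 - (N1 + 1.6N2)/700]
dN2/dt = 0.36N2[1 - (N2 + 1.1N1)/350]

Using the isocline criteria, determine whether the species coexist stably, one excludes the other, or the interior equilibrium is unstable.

species 1 excludes species 2

Compare the nullcline intercepts: K1/α12 = 700/1.6 = 438 > K2 = 350; K2/α21 = 350/1.1 = 318 < K1 = 700.
Since the inequalities point opposite ways, species 1 can invade but species 2 cannot.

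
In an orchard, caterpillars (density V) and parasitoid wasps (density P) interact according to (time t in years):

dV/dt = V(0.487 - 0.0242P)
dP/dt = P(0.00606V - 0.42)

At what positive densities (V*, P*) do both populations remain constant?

Set dP/dt = 0 with P > 0: 0.00606V - 0.42 = 0, so V* = 0.42/0.00606 = 69.3.
Set dV/dt = 0 with V > 0: 0.487 - 0.0242P = 0, so P* = 0.487/0.0242 = 20.1.

V* ≈ 69.3, P* ≈ 20.1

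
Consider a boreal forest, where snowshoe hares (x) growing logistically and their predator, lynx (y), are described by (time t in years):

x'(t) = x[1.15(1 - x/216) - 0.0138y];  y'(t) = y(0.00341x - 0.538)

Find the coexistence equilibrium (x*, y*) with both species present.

From dy/dt = 0 with y > 0: 0.00341x* = 0.538, so x* = 158.
Substitute into dx/dt = 0: 1.15(1 - 158/216) = 0.0138y*.
The bracket is 0.27, giving y* = 0.31/0.0138 = 22.5.

x* ≈ 158, y* ≈ 22.5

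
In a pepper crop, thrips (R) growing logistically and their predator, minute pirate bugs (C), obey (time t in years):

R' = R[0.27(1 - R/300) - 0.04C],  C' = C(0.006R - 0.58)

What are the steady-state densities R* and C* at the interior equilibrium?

From dC/dt = 0 with C > 0: 0.006R* = 0.58, so R* = 96.7.
Substitute into dR/dt = 0: 0.27(1 - 96.7/300) = 0.04C*.
The bracket is 0.678, giving C* = 0.183/0.04 = 4.58.

R* ≈ 96.7, C* ≈ 4.58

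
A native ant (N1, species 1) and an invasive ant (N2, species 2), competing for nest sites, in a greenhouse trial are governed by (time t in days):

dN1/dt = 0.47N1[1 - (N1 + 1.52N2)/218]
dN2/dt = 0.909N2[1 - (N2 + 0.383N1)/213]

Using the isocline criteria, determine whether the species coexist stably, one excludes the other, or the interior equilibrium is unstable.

Compare the nullcline intercepts: K1/α12 = 218/1.52 = 143 < K2 = 213; K2/α21 = 213/0.383 = 556 > K1 = 218.
Since the inequalities point opposite ways, species 2 can invade but species 1 cannot.

species 2 excludes species 1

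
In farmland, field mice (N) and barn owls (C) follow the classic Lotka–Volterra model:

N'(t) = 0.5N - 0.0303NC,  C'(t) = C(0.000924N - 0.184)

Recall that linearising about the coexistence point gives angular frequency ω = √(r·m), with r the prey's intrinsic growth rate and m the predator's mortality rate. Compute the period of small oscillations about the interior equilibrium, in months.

T ≈ 20.7 months

Here r = 0.5 and m = 0.184, so r·m = 0.092.
ω = √0.092 = 0.303 per month, hence T = 2π/ω ≈ 20.7 months.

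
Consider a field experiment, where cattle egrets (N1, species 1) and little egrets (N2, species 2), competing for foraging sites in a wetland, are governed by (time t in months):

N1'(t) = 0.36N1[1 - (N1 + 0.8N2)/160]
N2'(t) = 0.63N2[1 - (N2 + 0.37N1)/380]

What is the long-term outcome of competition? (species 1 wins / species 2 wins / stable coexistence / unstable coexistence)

Compare the nullcline intercepts: K1/α12 = 160/0.8 = 200 < K2 = 380; K2/α21 = 380/0.37 = 1030 > K1 = 160.
Since the inequalities point opposite ways, species 2 can invade but species 1 cannot.

species 2 excludes species 1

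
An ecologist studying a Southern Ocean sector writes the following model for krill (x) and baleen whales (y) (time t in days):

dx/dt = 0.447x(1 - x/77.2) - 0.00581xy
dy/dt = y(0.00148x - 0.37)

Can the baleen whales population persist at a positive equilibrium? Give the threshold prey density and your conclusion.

The predator equation gives dy/dt > 0 only when x > 0.37/0.00148 = 250.
Without the predator, x → K = 77.2. Since 77.2 < 250, the predator cannot invade.

Threshold x = 250; K < 250, so no, the predator goes extinct.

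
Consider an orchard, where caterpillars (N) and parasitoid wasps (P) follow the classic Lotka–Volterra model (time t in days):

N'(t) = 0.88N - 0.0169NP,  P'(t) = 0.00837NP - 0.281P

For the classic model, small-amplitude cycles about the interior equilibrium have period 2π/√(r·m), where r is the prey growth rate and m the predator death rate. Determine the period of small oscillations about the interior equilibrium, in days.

Here r = 0.88 and m = 0.281, so r·m = 0.247.
ω = √0.247 = 0.497 per day, hence T = 2π/ω ≈ 12.6 days.

T ≈ 12.6 days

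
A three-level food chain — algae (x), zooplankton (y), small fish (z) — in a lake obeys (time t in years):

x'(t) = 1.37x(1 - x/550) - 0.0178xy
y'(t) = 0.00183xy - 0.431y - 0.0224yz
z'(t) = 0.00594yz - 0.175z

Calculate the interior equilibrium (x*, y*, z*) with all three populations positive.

From dz/dt = 0: 0.00594y* = 0.175, so y* = 29.5.
From dx/dt = 0: 1.37(1 - x*/550) = 0.0178·29.5, giving x* = 550·(1 - 0.383) = 339.
From dy/dt = 0: 0.00183·339 - 0.431 = 0.0224z*, so z* = 0.19/0.0224 = 8.49.

x* ≈ 339, y* ≈ 29.5, z* ≈ 8.49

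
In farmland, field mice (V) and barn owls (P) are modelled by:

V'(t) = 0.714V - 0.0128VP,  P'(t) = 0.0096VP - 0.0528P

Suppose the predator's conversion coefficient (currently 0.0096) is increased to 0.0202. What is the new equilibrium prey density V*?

At the interior fixed point, setting dP/dt = 0 with P > 0 fixes V* = (predator death rate)/(VP coefficient) — independent of the other coefficients.
With the change, V* = 0.0528/0.0202 = 2.61; it falls from 5.5.

V* ≈ 2.61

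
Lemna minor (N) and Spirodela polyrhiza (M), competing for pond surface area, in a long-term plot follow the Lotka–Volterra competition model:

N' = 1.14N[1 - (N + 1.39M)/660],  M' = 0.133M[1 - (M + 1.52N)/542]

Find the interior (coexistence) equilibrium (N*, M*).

N* ≈ 83.9, M* ≈ 414

Setting both brackets to zero gives the nullclines N + 1.39M = 660 and 1.52N + M = 542.
Substituting M = 542 - 1.52N into the first: N(1 - 1.39·1.52) = 660 - 1.39·542.
So N* = -93.4/-1.11 = 83.9, and then M* = 542 - 1.52·83.9 = 414.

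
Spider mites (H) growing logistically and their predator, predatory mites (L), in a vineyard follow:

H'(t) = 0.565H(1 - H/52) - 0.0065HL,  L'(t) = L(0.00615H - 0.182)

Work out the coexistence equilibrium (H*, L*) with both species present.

From dL/dt = 0 with L > 0: 0.00615H* = 0.182, so H* = 29.6.
Substitute into dH/dt = 0: 0.565(1 - 29.6/52) = 0.0065L*.
The bracket is 0.431, giving L* = 0.243/0.0065 = 37.5.

H* ≈ 29.6, L* ≈ 37.5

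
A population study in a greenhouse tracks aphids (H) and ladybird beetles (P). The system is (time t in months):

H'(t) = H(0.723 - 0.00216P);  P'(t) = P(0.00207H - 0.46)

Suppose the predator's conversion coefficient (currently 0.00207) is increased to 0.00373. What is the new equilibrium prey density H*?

H* ≈ 123

At the interior fixed point, setting dP/dt = 0 with P > 0 fixes H* = (predator death rate)/(HP coefficient) — independent of the other coefficients.
With the change, H* = 0.46/0.00373 = 123; it falls from 222.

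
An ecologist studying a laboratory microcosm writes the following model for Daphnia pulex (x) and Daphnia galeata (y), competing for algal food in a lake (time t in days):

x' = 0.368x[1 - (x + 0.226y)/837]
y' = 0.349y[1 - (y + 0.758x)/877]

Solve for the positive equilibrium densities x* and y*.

x* ≈ 771, y* ≈ 293

Setting both brackets to zero gives the nullclines x + 0.226y = 837 and 0.758x + y = 877.
Substituting y = 877 - 0.758x into the first: x(1 - 0.226·0.758) = 837 - 0.226·877.
So x* = 639/0.829 = 771, and then y* = 877 - 0.758·771 = 293.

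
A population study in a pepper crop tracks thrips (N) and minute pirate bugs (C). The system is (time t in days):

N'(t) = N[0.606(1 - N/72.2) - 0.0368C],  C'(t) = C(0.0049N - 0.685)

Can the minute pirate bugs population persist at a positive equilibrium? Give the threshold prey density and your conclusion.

The predator equation gives dC/dt > 0 only when N > 0.685/0.0049 = 140.
Without the predator, N → K = 72.2. Since 72.2 < 140, the predator cannot invade.

Threshold N = 140; K < 140, so no, the predator goes extinct.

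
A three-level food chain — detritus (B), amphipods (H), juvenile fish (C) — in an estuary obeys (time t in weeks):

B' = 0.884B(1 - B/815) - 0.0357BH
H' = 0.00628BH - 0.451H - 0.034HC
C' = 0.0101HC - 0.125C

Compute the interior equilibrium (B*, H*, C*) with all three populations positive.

B* ≈ 408, H* ≈ 12.4, C* ≈ 62

From dC/dt = 0: 0.0101H* = 0.125, so H* = 12.4.
From dB/dt = 0: 0.884(1 - B*/815) = 0.0357·12.4, giving B* = 815·(1 - 0.5) = 408.
From dH/dt = 0: 0.00628·408 - 0.451 = 0.034C*, so C* = 2.11/0.034 = 62.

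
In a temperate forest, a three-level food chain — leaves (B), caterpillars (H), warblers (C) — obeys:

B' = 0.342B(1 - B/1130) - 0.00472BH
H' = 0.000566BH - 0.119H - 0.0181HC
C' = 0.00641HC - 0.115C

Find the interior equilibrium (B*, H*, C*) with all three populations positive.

B* ≈ 850, H* ≈ 17.9, C* ≈ 20

From dC/dt = 0: 0.00641H* = 0.115, so H* = 17.9.
From dB/dt = 0: 0.342(1 - B*/1130) = 0.00472·17.9, giving B* = 1130·(1 - 0.248) = 850.
From dH/dt = 0: 0.000566·850 - 0.119 = 0.0181C*, so C* = 0.362/0.0181 = 20.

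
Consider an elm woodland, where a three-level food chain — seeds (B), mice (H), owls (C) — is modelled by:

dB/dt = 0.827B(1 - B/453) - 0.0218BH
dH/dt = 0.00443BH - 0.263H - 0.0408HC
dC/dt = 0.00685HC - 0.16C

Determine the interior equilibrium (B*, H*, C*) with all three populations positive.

B* ≈ 174, H* ≈ 23.4, C* ≈ 12.5

From dC/dt = 0: 0.00685H* = 0.16, so H* = 23.4.
From dB/dt = 0: 0.827(1 - B*/453) = 0.0218·23.4, giving B* = 453·(1 - 0.616) = 174.
From dH/dt = 0: 0.00443·174 - 0.263 = 0.0408C*, so C* = 0.508/0.0408 = 12.5.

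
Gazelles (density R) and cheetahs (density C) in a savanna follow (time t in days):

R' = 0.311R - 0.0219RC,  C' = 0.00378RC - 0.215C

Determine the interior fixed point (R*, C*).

Set dC/dt = 0 with C > 0: 0.00378R - 0.215 = 0, so R* = 0.215/0.00378 = 56.9.
Set dR/dt = 0 with R > 0: 0.311 - 0.0219C = 0, so C* = 0.311/0.0219 = 14.2.

R* ≈ 56.9, C* ≈ 14.2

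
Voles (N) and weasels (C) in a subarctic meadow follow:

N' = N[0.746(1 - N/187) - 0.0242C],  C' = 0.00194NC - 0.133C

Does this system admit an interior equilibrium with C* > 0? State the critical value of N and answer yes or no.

The predator equation gives dC/dt > 0 only when N > 0.133/0.00194 = 68.6.
Without the predator, N → K = 187. Since 187 > 68.6, the predator can invade and persist.

Threshold N = 68.6; K > 68.6, so yes, the predator persists.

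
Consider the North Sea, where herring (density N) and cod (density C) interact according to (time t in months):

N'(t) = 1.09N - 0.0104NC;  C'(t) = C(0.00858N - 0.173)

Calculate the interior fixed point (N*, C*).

N* ≈ 20.2, C* ≈ 105

Set dC/dt = 0 with C > 0: 0.00858N - 0.173 = 0, so N* = 0.173/0.00858 = 20.2.
Set dN/dt = 0 with N > 0: 1.09 - 0.0104C = 0, so C* = 1.09/0.0104 = 105.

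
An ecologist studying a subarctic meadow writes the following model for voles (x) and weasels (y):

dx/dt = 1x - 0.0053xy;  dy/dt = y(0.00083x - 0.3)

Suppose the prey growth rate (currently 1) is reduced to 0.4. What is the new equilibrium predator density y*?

At the interior fixed point, setting dx/dt = 0 with x > 0 fixes y* = (prey growth rate)/(xy coefficient) — independent of the other coefficients.
With the change, y* = 0.4/0.0053 = 75.5; it falls from 189.

y* ≈ 75.5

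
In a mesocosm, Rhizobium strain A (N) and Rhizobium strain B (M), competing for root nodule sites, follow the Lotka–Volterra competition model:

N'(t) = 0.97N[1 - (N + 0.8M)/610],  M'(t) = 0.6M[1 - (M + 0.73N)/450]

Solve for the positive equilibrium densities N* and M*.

Setting both brackets to zero gives the nullclines N + 0.8M = 610 and 0.73N + M = 450.
Substituting M = 450 - 0.73N into the first: N(1 - 0.8·0.73) = 610 - 0.8·450.
So N* = 250/0.416 = 601, and then M* = 450 - 0.73·601 = 11.3.

N* ≈ 601, M* ≈ 11.3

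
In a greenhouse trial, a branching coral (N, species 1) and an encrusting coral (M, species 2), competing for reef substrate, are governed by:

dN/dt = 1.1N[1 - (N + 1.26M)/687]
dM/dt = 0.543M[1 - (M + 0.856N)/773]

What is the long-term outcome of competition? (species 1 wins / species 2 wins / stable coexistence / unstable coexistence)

Compare the nullcline intercepts: K1/α12 = 687/1.26 = 545 < K2 = 773; K2/α21 = 773/0.856 = 903 > K1 = 687.
Since the inequalities point opposite ways, species 2 can invade but species 1 cannot.

species 2 excludes species 1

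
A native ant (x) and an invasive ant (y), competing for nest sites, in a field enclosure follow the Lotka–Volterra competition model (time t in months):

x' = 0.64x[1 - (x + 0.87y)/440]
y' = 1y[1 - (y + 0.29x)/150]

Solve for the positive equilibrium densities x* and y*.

x* ≈ 414, y* ≈ 30

Setting both brackets to zero gives the nullclines x + 0.87y = 440 and 0.29x + y = 150.
Substituting y = 150 - 0.29x into the first: x(1 - 0.87·0.29) = 440 - 0.87·150.
So x* = 310/0.748 = 414, and then y* = 150 - 0.29·414 = 30.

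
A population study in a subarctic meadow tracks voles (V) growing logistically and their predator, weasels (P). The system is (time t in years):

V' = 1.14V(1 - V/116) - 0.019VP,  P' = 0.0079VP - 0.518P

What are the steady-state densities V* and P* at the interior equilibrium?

V* ≈ 65.6, P* ≈ 26.1

From dP/dt = 0 with P > 0: 0.0079V* = 0.518, so V* = 65.6.
Substitute into dV/dt = 0: 1.14(1 - 65.6/116) = 0.019P*.
The bracket is 0.435, giving P* = 0.496/0.019 = 26.1.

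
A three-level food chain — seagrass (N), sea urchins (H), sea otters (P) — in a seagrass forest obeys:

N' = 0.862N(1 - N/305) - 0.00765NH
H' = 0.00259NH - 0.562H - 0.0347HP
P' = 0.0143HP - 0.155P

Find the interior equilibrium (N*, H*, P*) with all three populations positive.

From dP/dt = 0: 0.0143H* = 0.155, so H* = 10.8.
From dN/dt = 0: 0.862(1 - N*/305) = 0.00765·10.8, giving N* = 305·(1 - 0.0962) = 276.
From dH/dt = 0: 0.00259·276 - 0.562 = 0.0347P*, so P* = 0.152/0.0347 = 4.38.

N* ≈ 276, H* ≈ 10.8, P* ≈ 4.38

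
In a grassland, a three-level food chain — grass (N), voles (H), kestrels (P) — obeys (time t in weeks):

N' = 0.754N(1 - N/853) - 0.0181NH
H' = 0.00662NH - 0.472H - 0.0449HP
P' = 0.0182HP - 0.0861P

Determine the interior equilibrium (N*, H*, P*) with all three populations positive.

N* ≈ 756, H* ≈ 4.73, P* ≈ 101

From dP/dt = 0: 0.0182H* = 0.0861, so H* = 4.73.
From dN/dt = 0: 0.754(1 - N*/853) = 0.0181·4.73, giving N* = 853·(1 - 0.114) = 756.
From dH/dt = 0: 0.00662·756 - 0.472 = 0.0449P*, so P* = 4.53/0.0449 = 101.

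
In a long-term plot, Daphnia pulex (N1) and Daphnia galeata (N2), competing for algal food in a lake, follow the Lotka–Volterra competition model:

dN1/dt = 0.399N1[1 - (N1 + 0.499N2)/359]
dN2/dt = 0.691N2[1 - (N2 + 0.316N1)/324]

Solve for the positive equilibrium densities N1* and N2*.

N1* ≈ 234, N2* ≈ 250

Setting both brackets to zero gives the nullclines N1 + 0.499N2 = 359 and 0.316N1 + N2 = 324.
Substituting N2 = 324 - 0.316N1 into the first: N1(1 - 0.499·0.316) = 359 - 0.499·324.
So N1* = 197/0.842 = 234, and then N2* = 324 - 0.316·234 = 250.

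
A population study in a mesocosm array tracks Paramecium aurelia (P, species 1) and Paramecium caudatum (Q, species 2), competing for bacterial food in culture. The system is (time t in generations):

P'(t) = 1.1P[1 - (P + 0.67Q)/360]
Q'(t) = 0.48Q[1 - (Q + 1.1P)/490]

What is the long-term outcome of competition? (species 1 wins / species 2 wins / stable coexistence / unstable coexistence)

stable coexistence

Compare the nullcline intercepts: K1/α12 = 360/0.67 = 537 > K2 = 490; K2/α21 = 490/1.1 = 445 > K1 = 360.
Since both inequalities hold, each species can invade when rare, so the interior equilibrium is stable.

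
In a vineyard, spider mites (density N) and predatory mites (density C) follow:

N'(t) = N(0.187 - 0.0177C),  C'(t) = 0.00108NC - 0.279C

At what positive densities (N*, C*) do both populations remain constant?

N* ≈ 258, C* ≈ 10.6

Set dC/dt = 0 with C > 0: 0.00108N - 0.279 = 0, so N* = 0.279/0.00108 = 258.
Set dN/dt = 0 with N > 0: 0.187 - 0.0177C = 0, so C* = 0.187/0.0177 = 10.6.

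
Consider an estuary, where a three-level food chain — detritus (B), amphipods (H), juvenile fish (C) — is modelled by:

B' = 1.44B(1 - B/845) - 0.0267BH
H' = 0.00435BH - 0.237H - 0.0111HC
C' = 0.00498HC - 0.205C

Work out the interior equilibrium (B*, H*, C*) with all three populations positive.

From dC/dt = 0: 0.00498H* = 0.205, so H* = 41.2.
From dB/dt = 0: 1.44(1 - B*/845) = 0.0267·41.2, giving B* = 845·(1 - 0.763) = 200.
From dH/dt = 0: 0.00435·200 - 0.237 = 0.0111C*, so C* = 0.633/0.0111 = 57.

B* ≈ 200, H* ≈ 41.2, C* ≈ 57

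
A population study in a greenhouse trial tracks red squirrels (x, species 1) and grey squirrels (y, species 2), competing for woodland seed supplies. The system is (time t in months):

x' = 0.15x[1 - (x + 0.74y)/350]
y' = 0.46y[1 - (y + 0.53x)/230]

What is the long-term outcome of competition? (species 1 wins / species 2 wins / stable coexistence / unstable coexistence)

stable coexistence

Compare the nullcline intercepts: K1/α12 = 350/0.74 = 473 > K2 = 230; K2/α21 = 230/0.53 = 434 > K1 = 350.
Since both inequalities hold, each species can invade when rare, so the interior equilibrium is stable.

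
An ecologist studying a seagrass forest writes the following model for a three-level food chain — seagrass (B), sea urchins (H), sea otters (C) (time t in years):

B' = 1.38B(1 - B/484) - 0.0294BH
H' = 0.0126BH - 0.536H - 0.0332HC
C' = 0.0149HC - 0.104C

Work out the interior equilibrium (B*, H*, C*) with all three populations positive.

B* ≈ 412, H* ≈ 6.98, C* ≈ 140

From dC/dt = 0: 0.0149H* = 0.104, so H* = 6.98.
From dB/dt = 0: 1.38(1 - B*/484) = 0.0294·6.98, giving B* = 484·(1 - 0.149) = 412.
From dH/dt = 0: 0.0126·412 - 0.536 = 0.0332C*, so C* = 4.66/0.0332 = 140.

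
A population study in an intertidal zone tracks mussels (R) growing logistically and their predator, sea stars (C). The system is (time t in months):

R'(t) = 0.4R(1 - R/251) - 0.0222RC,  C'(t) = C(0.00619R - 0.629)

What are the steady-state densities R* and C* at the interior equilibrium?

From dC/dt = 0 with C > 0: 0.00619R* = 0.629, so R* = 102.
Substitute into dR/dt = 0: 0.4(1 - 102/251) = 0.0222C*.
The bracket is 0.595, giving C* = 0.238/0.0222 = 10.7.

R* ≈ 102, C* ≈ 10.7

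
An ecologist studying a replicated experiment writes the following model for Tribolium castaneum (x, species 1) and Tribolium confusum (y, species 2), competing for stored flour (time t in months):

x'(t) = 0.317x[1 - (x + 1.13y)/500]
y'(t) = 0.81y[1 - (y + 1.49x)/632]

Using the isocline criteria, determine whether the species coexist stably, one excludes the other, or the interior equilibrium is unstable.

unstable coexistence (outcome depends on initial conditions)

Compare the nullcline intercepts: K1/α12 = 500/1.13 = 442 < K2 = 632; K2/α21 = 632/1.49 = 424 < K1 = 500.
Since both are reversed, neither can invade when rare; the interior point is a saddle.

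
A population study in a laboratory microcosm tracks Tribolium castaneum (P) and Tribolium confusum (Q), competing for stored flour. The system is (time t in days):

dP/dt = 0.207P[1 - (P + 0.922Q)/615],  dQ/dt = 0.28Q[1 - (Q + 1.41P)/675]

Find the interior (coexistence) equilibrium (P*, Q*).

P* ≈ 24.5, Q* ≈ 640

Setting both brackets to zero gives the nullclines P + 0.922Q = 615 and 1.41P + Q = 675.
Substituting Q = 675 - 1.41P into the first: P(1 - 0.922·1.41) = 615 - 0.922·675.
So P* = -7.35/-0.3 = 24.5, and then Q* = 675 - 1.41·24.5 = 640.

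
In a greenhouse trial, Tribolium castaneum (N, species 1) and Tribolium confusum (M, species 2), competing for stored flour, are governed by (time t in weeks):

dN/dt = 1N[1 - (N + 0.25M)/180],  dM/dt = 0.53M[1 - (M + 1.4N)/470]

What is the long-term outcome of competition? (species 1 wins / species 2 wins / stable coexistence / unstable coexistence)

Compare the nullcline intercepts: K1/α12 = 180/0.25 = 720 > K2 = 470; K2/α21 = 470/1.4 = 336 > K1 = 180.
Since both inequalities hold, each species can invade when rare, so the interior equilibrium is stable.

stable coexistence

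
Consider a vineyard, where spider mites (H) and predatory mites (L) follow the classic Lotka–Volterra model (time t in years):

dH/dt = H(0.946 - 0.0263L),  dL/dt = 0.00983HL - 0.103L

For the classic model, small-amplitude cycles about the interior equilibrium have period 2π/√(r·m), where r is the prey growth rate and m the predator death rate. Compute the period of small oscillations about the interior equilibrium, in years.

Here r = 0.946 and m = 0.103, so r·m = 0.0974.
ω = √0.0974 = 0.312 per year, hence T = 2π/ω ≈ 20.1 years.

T ≈ 20.1 years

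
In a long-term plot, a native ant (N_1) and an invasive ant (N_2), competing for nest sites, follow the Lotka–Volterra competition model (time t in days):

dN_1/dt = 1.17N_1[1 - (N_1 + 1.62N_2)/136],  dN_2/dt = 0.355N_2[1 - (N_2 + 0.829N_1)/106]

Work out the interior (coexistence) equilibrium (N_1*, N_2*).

Setting both brackets to zero gives the nullclines N_1 + 1.62N_2 = 136 and 0.829N_1 + N_2 = 106.
Substituting N_2 = 106 - 0.829N_1 into the first: N_1(1 - 1.62·0.829) = 136 - 1.62·106.
So N_1* = -35.7/-0.343 = 104, and then N_2* = 106 - 0.829·104 = 19.7.

N_1* ≈ 104, N_2* ≈ 19.7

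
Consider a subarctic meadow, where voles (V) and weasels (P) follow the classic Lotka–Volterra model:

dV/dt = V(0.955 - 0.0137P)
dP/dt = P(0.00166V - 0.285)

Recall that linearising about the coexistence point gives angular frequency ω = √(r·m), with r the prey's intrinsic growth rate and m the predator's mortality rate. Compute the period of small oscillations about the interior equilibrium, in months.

T ≈ 12 months

Here r = 0.955 and m = 0.285, so r·m = 0.272.
ω = √0.272 = 0.522 per month, hence T = 2π/ω ≈ 12 months.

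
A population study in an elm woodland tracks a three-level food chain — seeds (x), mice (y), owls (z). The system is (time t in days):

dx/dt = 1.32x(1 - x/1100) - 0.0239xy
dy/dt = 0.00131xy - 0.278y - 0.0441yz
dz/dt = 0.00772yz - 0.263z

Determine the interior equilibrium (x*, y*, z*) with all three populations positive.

x* ≈ 421, y* ≈ 34.1, z* ≈ 6.22

From dz/dt = 0: 0.00772y* = 0.263, so y* = 34.1.
From dx/dt = 0: 1.32(1 - x*/1100) = 0.0239·34.1, giving x* = 1100·(1 - 0.617) = 421.
From dy/dt = 0: 0.00131·421 - 0.278 = 0.0441z*, so z* = 0.274/0.0441 = 6.22.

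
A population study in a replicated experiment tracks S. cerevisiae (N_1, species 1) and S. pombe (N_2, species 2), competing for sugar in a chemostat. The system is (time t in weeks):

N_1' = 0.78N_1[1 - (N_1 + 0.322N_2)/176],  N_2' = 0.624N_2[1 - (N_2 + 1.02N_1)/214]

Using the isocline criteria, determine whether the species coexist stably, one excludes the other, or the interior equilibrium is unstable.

stable coexistence

Compare the nullcline intercepts: K1/α12 = 176/0.322 = 547 > K2 = 214; K2/α21 = 214/1.02 = 210 > K1 = 176.
Since both inequalities hold, each species can invade when rare, so the interior equilibrium is stable.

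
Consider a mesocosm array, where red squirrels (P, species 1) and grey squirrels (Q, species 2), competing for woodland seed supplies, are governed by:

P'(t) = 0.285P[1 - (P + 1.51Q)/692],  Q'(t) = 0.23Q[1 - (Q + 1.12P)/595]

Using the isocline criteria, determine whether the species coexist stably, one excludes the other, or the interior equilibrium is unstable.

Compare the nullcline intercepts: K1/α12 = 692/1.51 = 458 < K2 = 595; K2/α21 = 595/1.12 = 531 < K1 = 692.
Since both are reversed, neither can invade when rare; the interior point is a saddle.

unstable coexistence (outcome depends on initial conditions)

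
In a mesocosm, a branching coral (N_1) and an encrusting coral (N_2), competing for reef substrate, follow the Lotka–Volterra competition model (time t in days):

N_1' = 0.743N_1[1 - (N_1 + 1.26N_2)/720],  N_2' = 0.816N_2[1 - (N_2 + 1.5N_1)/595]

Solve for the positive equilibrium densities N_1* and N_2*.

N_1* ≈ 33.4, N_2* ≈ 545

Setting both brackets to zero gives the nullclines N_1 + 1.26N_2 = 720 and 1.5N_1 + N_2 = 595.
Substituting N_2 = 595 - 1.5N_1 into the first: N_1(1 - 1.26·1.5) = 720 - 1.26·595.
So N_1* = -29.7/-0.89 = 33.4, and then N_2* = 595 - 1.5·33.4 = 545.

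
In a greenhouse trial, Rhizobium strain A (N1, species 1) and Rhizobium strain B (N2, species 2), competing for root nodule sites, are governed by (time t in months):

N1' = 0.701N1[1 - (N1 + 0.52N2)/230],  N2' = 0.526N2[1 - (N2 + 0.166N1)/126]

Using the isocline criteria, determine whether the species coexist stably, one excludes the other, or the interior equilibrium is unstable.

stable coexistence

Compare the nullcline intercepts: K1/α12 = 230/0.52 = 442 > K2 = 126; K2/α21 = 126/0.166 = 759 > K1 = 230.
Since both inequalities hold, each species can invade when rare, so the interior equilibrium is stable.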